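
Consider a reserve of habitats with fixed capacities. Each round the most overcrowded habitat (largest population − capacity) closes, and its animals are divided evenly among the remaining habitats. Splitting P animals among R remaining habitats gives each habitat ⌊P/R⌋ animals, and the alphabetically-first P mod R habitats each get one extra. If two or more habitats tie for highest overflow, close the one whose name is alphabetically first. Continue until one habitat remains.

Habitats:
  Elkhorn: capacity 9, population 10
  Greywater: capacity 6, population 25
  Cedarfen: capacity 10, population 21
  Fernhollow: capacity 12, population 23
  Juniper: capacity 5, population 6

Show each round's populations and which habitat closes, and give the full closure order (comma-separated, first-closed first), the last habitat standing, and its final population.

Round 1: Cedarfen=21 Elkhorn=10 Fernhollow=23 Greywater=25 Juniper=6 → close Greywater (overflow 19)
  25÷4 = 6 each, +1 to first 1
Round 2: Cedarfen=28 Elkhorn=16 Fernhollow=29 Juniper=12 → close Cedarfen (overflow 18)
  28÷3 = 9 each, +1 to first 1
Round 3: Elkhorn=26 Fernhollow=38 Juniper=21 → close Fernhollow (overflow 26)
  38÷2 = 19 each, +1 to first 0
Round 4: Elkhorn=45 Juniper=40 → close Elkhorn (overflow 36)
  45÷1 = 45 each, +1 to first 0

Closure order: Greywater, Cedarfen, Fernhollow, Elkhorn
Last habitat: Juniper with 85 animals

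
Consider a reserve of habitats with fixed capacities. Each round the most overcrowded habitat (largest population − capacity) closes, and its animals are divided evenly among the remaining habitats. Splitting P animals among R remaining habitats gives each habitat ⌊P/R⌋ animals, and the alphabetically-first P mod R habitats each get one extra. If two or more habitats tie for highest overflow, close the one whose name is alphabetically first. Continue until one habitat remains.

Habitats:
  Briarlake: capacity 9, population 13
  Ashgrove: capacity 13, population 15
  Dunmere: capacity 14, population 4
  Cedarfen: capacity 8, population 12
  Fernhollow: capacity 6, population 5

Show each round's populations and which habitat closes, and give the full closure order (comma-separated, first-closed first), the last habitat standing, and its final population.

Round 1: Ashgrove=15 Briarlake=13 Cedarfen=12 Dunmere=4 Fernhollow=5 → close Briarlake (overflow 4)
  13÷4 = 3 each, +1 to first 1
Round 2: Ashgrove=19 Cedarfen=15 Dunmere=7 Fernhollow=8 → close Cedarfen (overflow 7)
  15÷3 = 5 each, +1 to first 0
Round 3: Ashgrove=24 Dunmere=12 Fernhollow=13 → close Ashgrove (overflow 11)
  24÷2 = 12 each, +1 to first 0
Round 4: Dunmere=24 Fernhollow=25 → close Fernhollow (overflow 19)
  25÷1 = 25 each, +1 to first 0

Closure order: Briarlake, Cedarfen, Ashgrove, Fernhollow
Last habitat: Dunmere with 49 animals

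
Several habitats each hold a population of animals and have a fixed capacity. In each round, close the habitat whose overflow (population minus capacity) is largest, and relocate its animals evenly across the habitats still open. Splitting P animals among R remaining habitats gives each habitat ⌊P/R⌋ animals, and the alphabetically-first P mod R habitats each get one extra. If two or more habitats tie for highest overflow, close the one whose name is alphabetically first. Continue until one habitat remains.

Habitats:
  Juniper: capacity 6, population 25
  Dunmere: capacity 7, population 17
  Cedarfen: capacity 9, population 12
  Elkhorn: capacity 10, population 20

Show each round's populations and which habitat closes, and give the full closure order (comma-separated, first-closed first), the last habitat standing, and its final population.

Closure order: Juniper, Dunmere, Elkhorn
Last habitat: Cedarfen with 74 animals

Round 1: Cedarfen=12 Dunmere=17 Elkhorn=20 Juniper=25 → close Juniper (overflow 19)
  25÷3 = 8 each, +1 to first 1
Round 2: Cedarfen=21 Dunmere=25 Elkhorn=28 → close Dunmere (overflow 18)
  25÷2 = 12 each, +1 to first 1
Round 3: Cedarfen=34 Elkhorn=40 → close Elkhorn (overflow 30)
  40÷1 = 40 each, +1 to first 0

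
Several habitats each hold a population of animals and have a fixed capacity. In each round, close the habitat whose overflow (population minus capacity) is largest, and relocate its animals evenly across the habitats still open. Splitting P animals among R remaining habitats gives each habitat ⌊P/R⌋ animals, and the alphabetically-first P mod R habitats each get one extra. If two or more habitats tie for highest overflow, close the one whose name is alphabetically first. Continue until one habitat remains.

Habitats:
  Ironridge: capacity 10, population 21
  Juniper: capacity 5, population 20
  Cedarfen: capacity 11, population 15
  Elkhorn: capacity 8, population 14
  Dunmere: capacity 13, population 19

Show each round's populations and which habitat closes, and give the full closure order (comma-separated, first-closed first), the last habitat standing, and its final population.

Round 1: Cedarfen=15 Dunmere=19 Elkhorn=14 Ironridge=21 Juniper=20 → close Juniper (overflow 15)
  20÷4 = 5 each, +1 to first 0
Round 2: Cedarfen=20 Dunmere=24 Elkhorn=19 Ironridge=26 → close Ironridge (overflow 16)
  26÷3 = 8 each, +1 to first 2
Round 3: Cedarfen=29 Dunmere=33 Elkhorn=27 → close Dunmere (overflow 20)
  33÷2 = 16 each, +1 to first 1
Round 4: Cedarfen=46 Elkhorn=43 → close Cedarfen (overflow 35)
  46÷1 = 46 each, +1 to first 0

Closure order: Juniper, Ironridge, Dunmere, Cedarfen
Last habitat: Elkhorn with 89 animals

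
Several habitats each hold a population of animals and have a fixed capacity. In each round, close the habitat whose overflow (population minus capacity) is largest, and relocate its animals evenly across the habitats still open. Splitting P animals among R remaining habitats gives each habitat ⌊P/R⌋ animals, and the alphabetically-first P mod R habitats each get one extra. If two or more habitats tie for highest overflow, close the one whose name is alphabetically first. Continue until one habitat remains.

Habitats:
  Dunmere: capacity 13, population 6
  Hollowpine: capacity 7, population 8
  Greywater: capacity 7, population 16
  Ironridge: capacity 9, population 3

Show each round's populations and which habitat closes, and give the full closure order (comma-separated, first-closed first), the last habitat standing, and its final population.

Round 1: Dunmere=6 Greywater=16 Hollowpine=8 Ironridge=3 → close Greywater (overflow 9)
  16÷3 = 5 each, +1 to first 1
Round 2: Dunmere=12 Hollowpine=13 Ironridge=8 → close Hollowpine (overflow 6)
  13÷2 = 6 each, +1 to first 1
Round 3: Dunmere=19 Ironridge=14 → close Dunmere (overflow 6)
  19÷1 = 19 each, +1 to first 0

Closure order: Greywater, Hollowpine, Dunmere
Last habitat: Ironridge with 33 animals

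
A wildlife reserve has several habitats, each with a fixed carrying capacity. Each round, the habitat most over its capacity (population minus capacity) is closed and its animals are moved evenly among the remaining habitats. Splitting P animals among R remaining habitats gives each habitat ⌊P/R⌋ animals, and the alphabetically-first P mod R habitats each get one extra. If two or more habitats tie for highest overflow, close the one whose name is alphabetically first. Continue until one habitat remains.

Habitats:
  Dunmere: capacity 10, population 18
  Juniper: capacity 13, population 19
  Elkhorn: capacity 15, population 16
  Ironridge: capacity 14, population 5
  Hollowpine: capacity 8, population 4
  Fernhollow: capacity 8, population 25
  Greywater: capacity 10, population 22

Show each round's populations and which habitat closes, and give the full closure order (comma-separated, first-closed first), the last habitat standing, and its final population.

Closure order: Fernhollow, Greywater, Dunmere, Juniper, Elkhorn, Hollowpine
Last habitat: Ironridge with 109 animals

Round 1: Dunmere=18 Elkhorn=16 Fernhollow=25 Greywater=22 Hollowpine=4 Ironridge=5 Juniper=19 → close Fernhollow (overflow 17)
  25÷6 = 4 each, +1 to first 1
Round 2: Dunmere=23 Elkhorn=20 Greywater=26 Hollowpine=8 Ironridge=9 Juniper=23 → close Greywater (overflow 16)
  26÷5 = 5 each, +1 to first 1
Round 3: Dunmere=29 Elkhorn=25 Hollowpine=13 Ironridge=14 Juniper=28 → close Dunmere (overflow 19)
  29÷4 = 7 each, +1 to first 1
Round 4: Elkhorn=33 Hollowpine=20 Ironridge=21 Juniper=35 → close Juniper (overflow 22)
  35÷3 = 11 each, +1 to first 2
Round 5: Elkhorn=45 Hollowpine=32 Ironridge=32 → close Elkhorn (overflow 30)
  45÷2 = 22 each, +1 to first 1
Round 6: Hollowpine=55 Ironridge=54 → close Hollowpine (overflow 47)
  55÷1 = 55 each, +1 to first 0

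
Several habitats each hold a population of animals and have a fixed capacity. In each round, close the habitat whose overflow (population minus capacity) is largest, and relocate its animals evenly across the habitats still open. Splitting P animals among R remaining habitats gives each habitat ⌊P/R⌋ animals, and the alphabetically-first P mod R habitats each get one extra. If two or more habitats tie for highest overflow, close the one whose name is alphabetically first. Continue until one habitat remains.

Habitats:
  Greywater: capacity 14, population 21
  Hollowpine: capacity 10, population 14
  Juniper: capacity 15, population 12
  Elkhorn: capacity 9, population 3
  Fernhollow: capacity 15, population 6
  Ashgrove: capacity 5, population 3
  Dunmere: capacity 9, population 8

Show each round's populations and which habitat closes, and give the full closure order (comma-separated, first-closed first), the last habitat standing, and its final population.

Closure order: Greywater, Hollowpine, Dunmere, Ashgrove, Juniper, Elkhorn
Last habitat: Fernhollow with 67 animals

Round 1: Ashgrove=3 Dunmere=8 Elkhorn=3 Fernhollow=6 Greywater=21 Hollowpine=14 Juniper=12 → close Greywater (overflow 7)
  21÷6 = 3 each, +1 to first 3
Round 2: Ashgrove=7 Dunmere=12 Elkhorn=7 Fernhollow=9 Hollowpine=17 Juniper=15 → close Hollowpine (overflow 7)
  17÷5 = 3 each, +1 to first 2
Round 3: Ashgrove=11 Dunmere=16 Elkhorn=10 Fernhollow=12 Juniper=18 → close Dunmere (overflow 7)
  16÷4 = 4 each, +1 to first 0
Round 4: Ashgrove=15 Elkhorn=14 Fernhollow=16 Juniper=22 → close Ashgrove (overflow 10)
  15÷3 = 5 each, +1 to first 0
Round 5: Elkhorn=19 Fernhollow=21 Juniper=27 → close Juniper (overflow 12)
  27÷2 = 13 each, +1 to first 1
Round 6: Elkhorn=33 Fernhollow=34 → close Elkhorn (overflow 24)
  33÷1 = 33 each, +1 to first 0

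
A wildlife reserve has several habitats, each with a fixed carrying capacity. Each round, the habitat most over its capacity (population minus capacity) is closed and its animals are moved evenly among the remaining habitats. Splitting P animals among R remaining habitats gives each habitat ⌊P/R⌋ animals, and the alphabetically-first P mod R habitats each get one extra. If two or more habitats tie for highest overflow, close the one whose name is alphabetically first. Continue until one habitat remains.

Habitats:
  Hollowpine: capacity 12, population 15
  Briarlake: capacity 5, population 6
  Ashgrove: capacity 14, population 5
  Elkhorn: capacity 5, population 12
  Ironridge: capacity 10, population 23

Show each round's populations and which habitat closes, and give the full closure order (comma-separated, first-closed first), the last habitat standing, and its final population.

Round 1: Ashgrove=5 Briarlake=6 Elkhorn=12 Hollowpine=15 Ironridge=23 → close Ironridge (overflow 13)
  23÷4 = 5 each, +1 to first 3
Round 2: Ashgrove=11 Briarlake=12 Elkhorn=18 Hollowpine=20 → close Elkhorn (overflow 13)
  18÷3 = 6 each, +1 to first 0
Round 3: Ashgrove=17 Briarlake=18 Hollowpine=26 → close Hollowpine (overflow 14)
  26÷2 = 13 each, +1 to first 0
Round 4: Ashgrove=30 Briarlake=31 → close Briarlake (overflow 26)
  31÷1 = 31 each, +1 to first 0

Closure order: Ironridge, Elkhorn, Hollowpine, Briarlake
Last habitat: Ashgrove with 61 animals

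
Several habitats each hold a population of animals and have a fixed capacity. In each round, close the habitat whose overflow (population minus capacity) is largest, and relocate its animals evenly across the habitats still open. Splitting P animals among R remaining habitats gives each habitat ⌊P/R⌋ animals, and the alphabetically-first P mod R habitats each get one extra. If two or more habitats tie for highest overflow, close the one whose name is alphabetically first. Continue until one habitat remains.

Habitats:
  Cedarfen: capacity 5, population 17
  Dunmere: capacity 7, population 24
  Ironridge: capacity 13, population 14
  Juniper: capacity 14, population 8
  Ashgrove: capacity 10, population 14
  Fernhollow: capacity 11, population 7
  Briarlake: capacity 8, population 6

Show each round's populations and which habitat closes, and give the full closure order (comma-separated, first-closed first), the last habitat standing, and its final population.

Closure order: Dunmere, Cedarfen, Ashgrove, Ironridge, Briarlake, Fernhollow
Last habitat: Juniper with 90 animals

Round 1: Ashgrove=14 Briarlake=6 Cedarfen=17 Dunmere=24 Fernhollow=7 Ironridge=14 Juniper=8 → close Dunmere (overflow 17)
  24÷6 = 4 each, +1 to first 0
Round 2: Ashgrove=18 Briarlake=10 Cedarfen=21 Fernhollow=11 Ironridge=18 Juniper=12 → close Cedarfen (overflow 16)
  21÷5 = 4 each, +1 to first 1
Round 3: Ashgrove=23 Briarlake=14 Fernhollow=15 Ironridge=22 Juniper=16 → close Ashgrove (overflow 13)
  23÷4 = 5 each, +1 to first 3
Round 4: Briarlake=20 Fernhollow=21 Ironridge=28 Juniper=21 → close Ironridge (overflow 15)
  28÷3 = 9 each, +1 to first 1
Round 5: Briarlake=30 Fernhollow=30 Juniper=30 → close Briarlake (overflow 22)
  30÷2 = 15 each, +1 to first 0
Round 6: Fernhollow=45 Juniper=45 → close Fernhollow (overflow 34)
  45÷1 = 45 each, +1 to first 0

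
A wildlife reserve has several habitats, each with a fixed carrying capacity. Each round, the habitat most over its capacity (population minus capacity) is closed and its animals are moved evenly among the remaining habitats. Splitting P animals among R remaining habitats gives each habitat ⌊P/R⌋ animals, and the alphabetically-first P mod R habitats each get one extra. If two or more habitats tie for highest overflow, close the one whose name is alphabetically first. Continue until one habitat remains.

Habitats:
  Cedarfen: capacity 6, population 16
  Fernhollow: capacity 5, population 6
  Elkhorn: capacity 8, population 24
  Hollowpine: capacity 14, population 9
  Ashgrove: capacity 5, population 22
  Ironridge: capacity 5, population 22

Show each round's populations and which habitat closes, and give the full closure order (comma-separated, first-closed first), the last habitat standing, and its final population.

Closure order: Ashgrove, Elkhorn, Ironridge, Cedarfen, Fernhollow
Last habitat: Hollowpine with 99 animals

Round 1: Ashgrove=22 Cedarfen=16 Elkhorn=24 Fernhollow=6 Hollowpine=9 Ironridge=22 → close Ashgrove (overflow 17)
  22÷5 = 4 each, +1 to first 2
Round 2: Cedarfen=21 Elkhorn=29 Fernhollow=10 Hollowpine=13 Ironridge=26 → close Elkhorn (overflow 21)
  29÷4 = 7 each, +1 to first 1
Round 3: Cedarfen=29 Fernhollow=17 Hollowpine=20 Ironridge=33 → close Ironridge (overflow 28)
  33÷3 = 11 each, +1 to first 0
Round 4: Cedarfen=40 Fernhollow=28 Hollowpine=31 → close Cedarfen (overflow 34)
  40÷2 = 20 each, +1 to first 0
Round 5: Fernhollow=48 Hollowpine=51 → close Fernhollow (overflow 43)
  48÷1 = 48 each, +1 to first 0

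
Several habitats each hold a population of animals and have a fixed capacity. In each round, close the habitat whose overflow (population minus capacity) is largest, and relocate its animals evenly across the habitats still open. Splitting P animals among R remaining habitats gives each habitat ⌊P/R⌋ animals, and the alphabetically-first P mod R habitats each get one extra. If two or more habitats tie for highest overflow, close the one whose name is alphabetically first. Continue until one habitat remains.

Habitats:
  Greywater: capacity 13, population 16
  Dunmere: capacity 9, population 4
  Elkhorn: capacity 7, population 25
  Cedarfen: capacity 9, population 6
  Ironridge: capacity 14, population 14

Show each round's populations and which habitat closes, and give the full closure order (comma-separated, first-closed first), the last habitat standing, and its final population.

Closure order: Elkhorn, Greywater, Ironridge, Cedarfen
Last habitat: Dunmere with 65 animals

Round 1: Cedarfen=6 Dunmere=4 Elkhorn=25 Greywater=16 Ironridge=14 → close Elkhorn (overflow 18)
  25÷4 = 6 each, +1 to first 1
Round 2: Cedarfen=13 Dunmere=10 Greywater=22 Ironridge=20 → close Greywater (overflow 9)
  22÷3 = 7 each, +1 to first 1
Round 3: Cedarfen=21 Dunmere=17 Ironridge=27 → close Ironridge (overflow 13)
  27÷2 = 13 each, +1 to first 1
Round 4: Cedarfen=35 Dunmere=30 → close Cedarfen (overflow 26)
  35÷1 = 35 each, +1 to first 0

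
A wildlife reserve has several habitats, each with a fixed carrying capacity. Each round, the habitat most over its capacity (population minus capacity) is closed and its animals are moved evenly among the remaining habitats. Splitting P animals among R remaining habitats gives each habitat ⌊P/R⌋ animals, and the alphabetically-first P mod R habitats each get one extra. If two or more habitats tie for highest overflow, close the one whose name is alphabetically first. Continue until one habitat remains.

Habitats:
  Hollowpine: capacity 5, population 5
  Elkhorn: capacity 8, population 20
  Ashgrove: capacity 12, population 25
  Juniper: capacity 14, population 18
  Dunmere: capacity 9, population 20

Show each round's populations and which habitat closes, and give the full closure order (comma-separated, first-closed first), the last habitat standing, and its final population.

Round 1: Ashgrove=25 Dunmere=20 Elkhorn=20 Hollowpine=5 Juniper=18 → close Ashgrove (overflow 13)
  25÷4 = 6 each, +1 to first 1
Round 2: Dunmere=27 Elkhorn=26 Hollowpine=11 Juniper=24 → close Dunmere (overflow 18)
  27÷3 = 9 each, +1 to first 0
Round 3: Elkhorn=35 Hollowpine=20 Juniper=33 → close Elkhorn (overflow 27)
  35÷2 = 17 each, +1 to first 1
Round 4: Hollowpine=38 Juniper=50 → close Juniper (overflow 36)
  50÷1 = 50 each, +1 to first 0

Closure order: Ashgrove, Dunmere, Elkhorn, Juniper
Last habitat: Hollowpine with 88 animals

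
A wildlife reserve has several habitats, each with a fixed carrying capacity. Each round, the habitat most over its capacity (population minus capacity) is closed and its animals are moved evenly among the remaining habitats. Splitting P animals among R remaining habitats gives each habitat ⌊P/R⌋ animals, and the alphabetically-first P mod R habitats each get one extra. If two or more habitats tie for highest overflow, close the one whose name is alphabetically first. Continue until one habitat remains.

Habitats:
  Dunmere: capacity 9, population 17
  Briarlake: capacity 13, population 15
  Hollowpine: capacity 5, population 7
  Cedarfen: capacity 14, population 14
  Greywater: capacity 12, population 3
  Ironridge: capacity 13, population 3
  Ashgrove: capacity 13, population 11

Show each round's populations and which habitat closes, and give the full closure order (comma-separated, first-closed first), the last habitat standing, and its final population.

Round 1: Ashgrove=11 Briarlake=15 Cedarfen=14 Dunmere=17 Greywater=3 Hollowpine=7 Ironridge=3 → close Dunmere (overflow 8)
  17÷6 = 2 each, +1 to first 5
Round 2: Ashgrove=14 Briarlake=18 Cedarfen=17 Greywater=6 Hollowpine=10 Ironridge=5 → close Briarlake (overflow 5)
  18÷5 = 3 each, +1 to first 3
Round 3: Ashgrove=18 Cedarfen=21 Greywater=10 Hollowpine=13 Ironridge=8 → close Hollowpine (overflow 8)
  13÷4 = 3 each, +1 to first 1
Round 4: Ashgrove=22 Cedarfen=24 Greywater=13 Ironridge=11 → close Cedarfen (overflow 10)
  24÷3 = 8 each, +1 to first 0
Round 5: Ashgrove=30 Greywater=21 Ironridge=19 → close Ashgrove (overflow 17)
  30÷2 = 15 each, +1 to first 0
Round 6: Greywater=36 Ironridge=34 → close Greywater (overflow 24)
  36÷1 = 36 each, +1 to first 0

Closure order: Dunmere, Briarlake, Hollowpine, Cedarfen, Ashgrove, Greywater
Last habitat: Ironridge with 70 animals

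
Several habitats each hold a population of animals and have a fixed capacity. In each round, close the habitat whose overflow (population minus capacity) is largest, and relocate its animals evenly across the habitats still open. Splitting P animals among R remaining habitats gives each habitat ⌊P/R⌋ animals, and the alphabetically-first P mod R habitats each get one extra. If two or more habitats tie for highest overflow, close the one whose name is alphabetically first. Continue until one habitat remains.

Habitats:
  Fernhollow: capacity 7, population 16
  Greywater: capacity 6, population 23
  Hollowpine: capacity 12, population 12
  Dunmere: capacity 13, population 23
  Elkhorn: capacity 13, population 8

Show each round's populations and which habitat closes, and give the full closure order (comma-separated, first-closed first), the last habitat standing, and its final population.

Round 1: Dunmere=23 Elkhorn=8 Fernhollow=16 Greywater=23 Hollowpine=12 → close Greywater (overflow 17)
  23÷4 = 5 each, +1 to first 3
Round 2: Dunmere=29 Elkhorn=14 Fernhollow=22 Hollowpine=17 → close Dunmere (overflow 16)
  29÷3 = 9 each, +1 to first 2
Round 3: Elkhorn=24 Fernhollow=32 Hollowpine=26 → close Fernhollow (overflow 25)
  32÷2 = 16 each, +1 to first 0
Round 4: Elkhorn=40 Hollowpine=42 → close Hollowpine (overflow 30)
  42÷1 = 42 each, +1 to first 0

Closure order: Greywater, Dunmere, Fernhollow, Hollowpine
Last habitat: Elkhorn with 82 animals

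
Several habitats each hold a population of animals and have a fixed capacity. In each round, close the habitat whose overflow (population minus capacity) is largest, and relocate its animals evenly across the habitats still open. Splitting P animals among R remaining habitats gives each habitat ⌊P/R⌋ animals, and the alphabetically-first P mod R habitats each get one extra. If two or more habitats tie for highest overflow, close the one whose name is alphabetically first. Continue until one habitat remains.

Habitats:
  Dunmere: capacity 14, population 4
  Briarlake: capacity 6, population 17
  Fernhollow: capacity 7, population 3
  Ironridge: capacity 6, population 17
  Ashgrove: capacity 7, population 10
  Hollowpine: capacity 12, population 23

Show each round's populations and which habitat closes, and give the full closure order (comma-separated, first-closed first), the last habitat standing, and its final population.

Round 1: Ashgrove=10 Briarlake=17 Dunmere=4 Fernhollow=3 Hollowpine=23 Ironridge=17 → close Briarlake (overflow 11)
  17÷5 = 3 each, +1 to first 2
Round 2: Ashgrove=14 Dunmere=8 Fernhollow=6 Hollowpine=26 Ironridge=20 → close Hollowpine (overflow 14)
  26÷4 = 6 each, +1 to first 2
Round 3: Ashgrove=21 Dunmere=15 Fernhollow=12 Ironridge=26 → close Ironridge (overflow 20)
  26÷3 = 8 each, +1 to first 2
Round 4: Ashgrove=30 Dunmere=24 Fernhollow=20 → close Ashgrove (overflow 23)
  30÷2 = 15 each, +1 to first 0
Round 5: Dunmere=39 Fernhollow=35 → close Fernhollow (overflow 28)
  35÷1 = 35 each, +1 to first 0

Closure order: Briarlake, Hollowpine, Ironridge, Ashgrove, Fernhollow
Last habitat: Dunmere with 74 animals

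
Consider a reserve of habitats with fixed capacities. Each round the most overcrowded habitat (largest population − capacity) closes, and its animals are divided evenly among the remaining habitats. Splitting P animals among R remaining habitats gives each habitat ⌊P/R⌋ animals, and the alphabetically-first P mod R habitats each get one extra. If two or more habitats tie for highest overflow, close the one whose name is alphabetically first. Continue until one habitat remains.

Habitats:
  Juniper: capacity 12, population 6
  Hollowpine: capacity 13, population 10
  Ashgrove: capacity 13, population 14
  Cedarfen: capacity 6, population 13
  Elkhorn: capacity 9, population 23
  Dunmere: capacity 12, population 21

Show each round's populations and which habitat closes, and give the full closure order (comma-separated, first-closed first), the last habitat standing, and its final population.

Closure order: Elkhorn, Dunmere, Cedarfen, Ashgrove, Hollowpine
Last habitat: Juniper with 87 animals

Round 1: Ashgrove=14 Cedarfen=13 Dunmere=21 Elkhorn=23 Hollowpine=10 Juniper=6 → close Elkhorn (overflow 14)
  23÷5 = 4 each, +1 to first 3
Round 2: Ashgrove=19 Cedarfen=18 Dunmere=26 Hollowpine=14 Juniper=10 → close Dunmere (overflow 14)
  26÷4 = 6 each, +1 to first 2
Round 3: Ashgrove=26 Cedarfen=25 Hollowpine=20 Juniper=16 → close Cedarfen (overflow 19)
  25÷3 = 8 each, +1 to first 1
Round 4: Ashgrove=35 Hollowpine=28 Juniper=24 → close Ashgrove (overflow 22)
  35÷2 = 17 each, +1 to first 1
Round 5: Hollowpine=46 Juniper=41 → close Hollowpine (overflow 33)
  46÷1 = 46 each, +1 to first 0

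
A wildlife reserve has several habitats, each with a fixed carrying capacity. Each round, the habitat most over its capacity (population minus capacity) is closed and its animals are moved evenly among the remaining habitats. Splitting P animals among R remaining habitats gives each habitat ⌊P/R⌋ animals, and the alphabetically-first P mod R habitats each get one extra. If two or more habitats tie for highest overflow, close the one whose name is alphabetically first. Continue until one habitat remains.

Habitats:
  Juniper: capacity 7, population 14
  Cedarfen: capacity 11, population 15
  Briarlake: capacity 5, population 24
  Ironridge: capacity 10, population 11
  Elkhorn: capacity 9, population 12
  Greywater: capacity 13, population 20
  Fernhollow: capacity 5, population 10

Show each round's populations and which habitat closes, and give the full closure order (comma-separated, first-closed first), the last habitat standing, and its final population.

Round 1: Briarlake=24 Cedarfen=15 Elkhorn=12 Fernhollow=10 Greywater=20 Ironridge=11 Juniper=14 → close Briarlake (overflow 19)
  24÷6 = 4 each, +1 to first 0
Round 2: Cedarfen=19 Elkhorn=16 Fernhollow=14 Greywater=24 Ironridge=15 Juniper=18 → close Greywater (overflow 11)
  24÷5 = 4 each, +1 to first 4
Round 3: Cedarfen=24 Elkhorn=21 Fernhollow=19 Ironridge=20 Juniper=22 → close Juniper (overflow 15)
  22÷4 = 5 each, +1 to first 2
Round 4: Cedarfen=30 Elkhorn=27 Fernhollow=24 Ironridge=25 → close Cedarfen (overflow 19)
  30÷3 = 10 each, +1 to first 0
Round 5: Elkhorn=37 Fernhollow=34 Ironridge=35 → close Fernhollow (overflow 29)
  34÷2 = 17 each, +1 to first 0
Round 6: Elkhorn=54 Ironridge=52 → close Elkhorn (overflow 45)
  54÷1 = 54 each, +1 to first 0

Closure order: Briarlake, Greywater, Juniper, Cedarfen, Fernhollow, Elkhorn
Last habitat: Ironridge with 106 animals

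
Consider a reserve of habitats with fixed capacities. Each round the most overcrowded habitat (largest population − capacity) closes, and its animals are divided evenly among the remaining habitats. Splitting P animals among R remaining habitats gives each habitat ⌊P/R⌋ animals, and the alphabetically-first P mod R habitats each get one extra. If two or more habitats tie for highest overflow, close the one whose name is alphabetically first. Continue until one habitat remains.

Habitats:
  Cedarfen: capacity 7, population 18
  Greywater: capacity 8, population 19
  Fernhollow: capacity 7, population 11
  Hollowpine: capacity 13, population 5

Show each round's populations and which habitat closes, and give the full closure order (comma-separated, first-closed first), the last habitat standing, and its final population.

Closure order: Cedarfen, Greywater, Fernhollow
Last habitat: Hollowpine with 53 animals

Round 1: Cedarfen=18 Fernhollow=11 Greywater=19 Hollowpine=5 → close Cedarfen (overflow 11)
  18÷3 = 6 each, +1 to first 0
Round 2: Fernhollow=17 Greywater=25 Hollowpine=11 → close Greywater (overflow 17)
  25÷2 = 12 each, +1 to first 1
Round 3: Fernhollow=30 Hollowpine=23 → close Fernhollow (overflow 23)
  30÷1 = 30 each, +1 to first 0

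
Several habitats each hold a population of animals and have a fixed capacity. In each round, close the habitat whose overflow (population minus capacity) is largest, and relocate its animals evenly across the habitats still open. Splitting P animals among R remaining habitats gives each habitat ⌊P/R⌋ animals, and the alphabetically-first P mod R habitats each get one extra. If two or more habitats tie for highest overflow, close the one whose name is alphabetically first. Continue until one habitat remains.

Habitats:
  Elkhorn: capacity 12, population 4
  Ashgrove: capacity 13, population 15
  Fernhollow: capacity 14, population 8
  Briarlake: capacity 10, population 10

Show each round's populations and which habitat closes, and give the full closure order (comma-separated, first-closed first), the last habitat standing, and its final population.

Closure order: Ashgrove, Briarlake, Fernhollow
Last habitat: Elkhorn with 37 animals

Round 1: Ashgrove=15 Briarlake=10 Elkhorn=4 Fernhollow=8 → close Ashgrove (overflow 2)
  15÷3 = 5 each, +1 to first 0
Round 2: Briarlake=15 Elkhorn=9 Fernhollow=13 → close Briarlake (overflow 5)
  15÷2 = 7 each, +1 to first 1
Round 3: Elkhorn=17 Fernhollow=20 → close Fernhollow (overflow 6)
  20÷1 = 20 each, +1 to first 0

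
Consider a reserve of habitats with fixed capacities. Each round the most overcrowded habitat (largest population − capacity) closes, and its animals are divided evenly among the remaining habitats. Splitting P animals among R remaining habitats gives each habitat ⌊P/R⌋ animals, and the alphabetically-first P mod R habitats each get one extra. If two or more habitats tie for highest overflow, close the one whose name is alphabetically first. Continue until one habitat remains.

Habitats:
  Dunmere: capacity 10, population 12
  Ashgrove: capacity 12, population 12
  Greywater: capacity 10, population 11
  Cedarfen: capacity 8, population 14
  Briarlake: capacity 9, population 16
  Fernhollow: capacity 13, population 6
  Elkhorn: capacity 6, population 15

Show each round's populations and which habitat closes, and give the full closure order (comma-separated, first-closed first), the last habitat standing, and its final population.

Closure order: Elkhorn, Briarlake, Cedarfen, Ashgrove, Dunmere, Greywater
Last habitat: Fernhollow with 86 animals

Round 1: Ashgrove=12 Briarlake=16 Cedarfen=14 Dunmere=12 Elkhorn=15 Fernhollow=6 Greywater=11 → close Elkhorn (overflow 9)
  15÷6 = 2 each, +1 to first 3
Round 2: Ashgrove=15 Briarlake=19 Cedarfen=17 Dunmere=14 Fernhollow=8 Greywater=13 → close Briarlake (overflow 10)
  19÷5 = 3 each, +1 to first 4
Round 3: Ashgrove=19 Cedarfen=21 Dunmere=18 Fernhollow=12 Greywater=16 → close Cedarfen (overflow 13)
  21÷4 = 5 each, +1 to first 1
Round 4: Ashgrove=25 Dunmere=23 Fernhollow=17 Greywater=21 → close Ashgrove (overflow 13)
  25÷3 = 8 each, +1 to first 1
Round 5: Dunmere=32 Fernhollow=25 Greywater=29 → close Dunmere (overflow 22)
  32÷2 = 16 each, +1 to first 0
Round 6: Fernhollow=41 Greywater=45 → close Greywater (overflow 35)
  45÷1 = 45 each, +1 to first 0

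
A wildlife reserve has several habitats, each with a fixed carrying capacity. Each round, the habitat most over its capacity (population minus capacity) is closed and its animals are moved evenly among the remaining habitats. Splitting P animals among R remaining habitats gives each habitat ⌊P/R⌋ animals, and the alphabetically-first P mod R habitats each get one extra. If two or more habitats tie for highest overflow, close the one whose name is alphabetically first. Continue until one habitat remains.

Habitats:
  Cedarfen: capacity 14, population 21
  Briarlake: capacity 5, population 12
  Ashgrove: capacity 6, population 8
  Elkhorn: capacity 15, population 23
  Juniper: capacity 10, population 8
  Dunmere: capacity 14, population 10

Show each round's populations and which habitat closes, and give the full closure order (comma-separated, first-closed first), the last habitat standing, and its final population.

Round 1: Ashgrove=8 Briarlake=12 Cedarfen=21 Dunmere=10 Elkhorn=23 Juniper=8 → close Elkhorn (overflow 8)
  23÷5 = 4 each, +1 to first 3
Round 2: Ashgrove=13 Briarlake=17 Cedarfen=26 Dunmere=14 Juniper=12 → close Briarlake (overflow 12)
  17÷4 = 4 each, +1 to first 1
Round 3: Ashgrove=18 Cedarfen=30 Dunmere=18 Juniper=16 → close Cedarfen (overflow 16)
  30÷3 = 10 each, +1 to first 0
Round 4: Ashgrove=28 Dunmere=28 Juniper=26 → close Ashgrove (overflow 22)
  28÷2 = 14 each, +1 to first 0
Round 5: Dunmere=42 Juniper=40 → close Juniper (overflow 30)
  40÷1 = 40 each, +1 to first 0

Closure order: Elkhorn, Briarlake, Cedarfen, Ashgrove, Juniper
Last habitat: Dunmere with 82 animals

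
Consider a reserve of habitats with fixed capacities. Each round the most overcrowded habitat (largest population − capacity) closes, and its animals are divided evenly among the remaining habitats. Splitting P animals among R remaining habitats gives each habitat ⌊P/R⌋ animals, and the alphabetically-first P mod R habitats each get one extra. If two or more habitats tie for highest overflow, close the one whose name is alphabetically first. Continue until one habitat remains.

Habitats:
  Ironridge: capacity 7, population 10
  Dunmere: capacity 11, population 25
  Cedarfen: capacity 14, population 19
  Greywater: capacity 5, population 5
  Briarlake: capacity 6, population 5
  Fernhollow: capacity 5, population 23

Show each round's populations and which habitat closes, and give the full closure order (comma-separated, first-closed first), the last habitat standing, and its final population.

Round 1: Briarlake=5 Cedarfen=19 Dunmere=25 Fernhollow=23 Greywater=5 Ironridge=10 → close Fernhollow (overflow 18)
  23÷5 = 4 each, +1 to first 3
Round 2: Briarlake=10 Cedarfen=24 Dunmere=30 Greywater=9 Ironridge=14 → close Dunmere (overflow 19)
  30÷4 = 7 each, +1 to first 2
Round 3: Briarlake=18 Cedarfen=32 Greywater=16 Ironridge=21 → close Cedarfen (overflow 18)
  32÷3 = 10 each, +1 to first 2
Round 4: Briarlake=29 Greywater=27 Ironridge=31 → close Ironridge (overflow 24)
  31÷2 = 15 each, +1 to first 1
Round 5: Briarlake=45 Greywater=42 → close Briarlake (overflow 39)
  45÷1 = 45 each, +1 to first 0

Closure order: Fernhollow, Dunmere, Cedarfen, Ironridge, Briarlake
Last habitat: Greywater with 87 animals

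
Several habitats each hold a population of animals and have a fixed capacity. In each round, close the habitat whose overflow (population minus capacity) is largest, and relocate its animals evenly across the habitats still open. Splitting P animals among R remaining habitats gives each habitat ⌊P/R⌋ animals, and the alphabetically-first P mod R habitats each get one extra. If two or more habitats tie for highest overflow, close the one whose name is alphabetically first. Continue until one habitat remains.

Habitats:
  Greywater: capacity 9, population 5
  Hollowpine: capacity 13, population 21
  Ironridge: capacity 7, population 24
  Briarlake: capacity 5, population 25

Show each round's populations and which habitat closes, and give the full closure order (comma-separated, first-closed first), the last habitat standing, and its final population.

Closure order: Briarlake, Ironridge, Hollowpine
Last habitat: Greywater with 75 animals

Round 1: Briarlake=25 Greywater=5 Hollowpine=21 Ironridge=24 → close Briarlake (overflow 20)
  25÷3 = 8 each, +1 to first 1
Round 2: Greywater=14 Hollowpine=29 Ironridge=32 → close Ironridge (overflow 25)
  32÷2 = 16 each, +1 to first 0
Round 3: Greywater=30 Hollowpine=45 → close Hollowpine (overflow 32)
  45÷1 = 45 each, +1 to first 0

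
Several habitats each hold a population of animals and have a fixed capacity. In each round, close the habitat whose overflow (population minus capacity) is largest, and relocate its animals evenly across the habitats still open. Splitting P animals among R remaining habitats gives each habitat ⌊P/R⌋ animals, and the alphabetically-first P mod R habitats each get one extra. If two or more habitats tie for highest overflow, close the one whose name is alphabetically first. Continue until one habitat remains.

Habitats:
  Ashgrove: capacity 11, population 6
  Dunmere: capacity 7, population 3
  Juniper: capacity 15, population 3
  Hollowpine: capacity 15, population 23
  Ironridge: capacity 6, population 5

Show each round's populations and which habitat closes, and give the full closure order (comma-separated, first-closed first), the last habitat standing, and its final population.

Round 1: Ashgrove=6 Dunmere=3 Hollowpine=23 Ironridge=5 Juniper=3 → close Hollowpine (overflow 8)
  23÷4 = 5 each, +1 to first 3
Round 2: Ashgrove=12 Dunmere=9 Ironridge=11 Juniper=8 → close Ironridge (overflow 5)
  11÷3 = 3 each, +1 to first 2
Round 3: Ashgrove=16 Dunmere=13 Juniper=11 → close Dunmere (overflow 6)
  13÷2 = 6 each, +1 to first 1
Round 4: Ashgrove=23 Juniper=17 → close Ashgrove (overflow 12)
  23÷1 = 23 each, +1 to first 0

Closure order: Hollowpine, Ironridge, Dunmere, Ashgrove
Last habitat: Juniper with 40 animals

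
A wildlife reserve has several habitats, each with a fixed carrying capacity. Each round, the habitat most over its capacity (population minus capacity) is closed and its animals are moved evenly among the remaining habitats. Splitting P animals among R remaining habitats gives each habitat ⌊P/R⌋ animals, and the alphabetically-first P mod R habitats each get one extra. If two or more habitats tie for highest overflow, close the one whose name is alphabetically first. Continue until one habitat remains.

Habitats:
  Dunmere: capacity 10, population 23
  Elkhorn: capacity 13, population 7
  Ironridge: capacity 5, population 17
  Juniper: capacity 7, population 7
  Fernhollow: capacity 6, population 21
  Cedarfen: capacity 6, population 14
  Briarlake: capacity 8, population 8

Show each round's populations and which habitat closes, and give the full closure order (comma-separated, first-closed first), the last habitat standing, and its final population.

Round 1: Briarlake=8 Cedarfen=14 Dunmere=23 Elkhorn=7 Fernhollow=21 Ironridge=17 Juniper=7 → close Fernhollow (overflow 15)
  21÷6 = 3 each, +1 to first 3
Round 2: Briarlake=12 Cedarfen=18 Dunmere=27 Elkhorn=10 Ironridge=20 Juniper=10 → close Dunmere (overflow 17)
  27÷5 = 5 each, +1 to first 2
Round 3: Briarlake=18 Cedarfen=24 Elkhorn=15 Ironridge=25 Juniper=15 → close Ironridge (overflow 20)
  25÷4 = 6 each, +1 to first 1
Round 4: Briarlake=25 Cedarfen=30 Elkhorn=21 Juniper=21 → close Cedarfen (overflow 24)
  30÷3 = 10 each, +1 to first 0
Round 5: Briarlake=35 Elkhorn=31 Juniper=31 → close Briarlake (overflow 27)
  35÷2 = 17 each, +1 to first 1
Round 6: Elkhorn=49 Juniper=48 → close Juniper (overflow 41)
  48÷1 = 48 each, +1 to first 0

Closure order: Fernhollow, Dunmere, Ironridge, Cedarfen, Briarlake, Juniper
Last habitat: Elkhorn with 97 animals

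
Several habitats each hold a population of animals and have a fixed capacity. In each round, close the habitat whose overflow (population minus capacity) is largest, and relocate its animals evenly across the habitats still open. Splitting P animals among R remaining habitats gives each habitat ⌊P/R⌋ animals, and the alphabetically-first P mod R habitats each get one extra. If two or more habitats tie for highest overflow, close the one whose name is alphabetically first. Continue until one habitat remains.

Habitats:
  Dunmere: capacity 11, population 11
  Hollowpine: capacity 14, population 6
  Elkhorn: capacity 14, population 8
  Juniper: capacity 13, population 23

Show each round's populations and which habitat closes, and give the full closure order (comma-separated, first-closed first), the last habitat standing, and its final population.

Round 1: Dunmere=11 Elkhorn=8 Hollowpine=6 Juniper=23 → close Juniper (overflow 10)
  23÷3 = 7 each, +1 to first 2
Round 2: Dunmere=19 Elkhorn=16 Hollowpine=13 → close Dunmere (overflow 8)
  19÷2 = 9 each, +1 to first 1
Round 3: Elkhorn=26 Hollowpine=22 → close Elkhorn (overflow 12)
  26÷1 = 26 each, +1 to first 0

Closure order: Juniper, Dunmere, Elkhorn
Last habitat: Hollowpine with 48 animals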